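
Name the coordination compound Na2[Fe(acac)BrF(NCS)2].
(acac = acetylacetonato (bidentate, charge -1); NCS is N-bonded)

The 2 sodium counter-ions carry a total charge of +2, so each complex ion is 2−.
Ligand charges: 1×acetylacetonato (-1 each), 2×isothiocyanato (-1 each), 1×fluoro (-1 each), 1×bromo (-1 each); total -5. So Fe + (-5) = 2−, giving Fe = +3.
Ligands are named alphabetically: acetylacetonato before bromo before fluoro before isothiocyanato.
The complex ion is anionic, so iron takes the -ate form ferrate(III).

sodium (acetylacetonato)bromofluorodiisothiocyanatoferrate(III)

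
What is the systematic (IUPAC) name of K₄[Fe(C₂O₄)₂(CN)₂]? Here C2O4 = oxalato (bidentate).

The 4 potassium counter-ions carry a total charge of +4, so each complex ion is 4−.
Ligand charges: 2×oxalato (-2 each), 2×cyano (-1 each); total -6. So Fe + (-6) = 4−, giving Fe = +2.
Ligands are named alphabetically: cyano before oxalato.
The complex ion is anionic, so iron takes the -ate form ferrate(II).

potassium dicyanodioxalatoferrate(II)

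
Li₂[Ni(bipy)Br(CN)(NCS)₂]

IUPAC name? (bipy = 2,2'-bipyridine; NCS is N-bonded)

lithium (2,2'-bipyridine)bromocyanodiisothiocyanatonickelate(II)

The 2 lithium counter-ions carry a total charge of +2, so each complex ion is 2−.
Ligand charges: 1×cyano (-1 each), 1×bromo (-1 each), 1×2,2'-bipyridine (neutral), 2×isothiocyanato (-1 each); total -4. So Ni + (-4) = 2−, giving Ni = +2.
Ligands are named alphabetically: bipyridine before bromo before cyano before isothiocyanato.
The complex ion is anionic, so nickel takes the -ate form nickelate(II).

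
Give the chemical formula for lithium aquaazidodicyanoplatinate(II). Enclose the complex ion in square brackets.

Ligands: 2 cyano (CN, -1), 1 aqua (H2O, neutral), 1 azido (N3, -1). Ligand charge sum = -3.
With Pt in oxidation state +2, the complex ion is [Pt...]^1−.
Charge balance with lithium (+1) requires 1 complex ion per 1 lithium.

Li[Pt(CN)2(H2O)(N3)]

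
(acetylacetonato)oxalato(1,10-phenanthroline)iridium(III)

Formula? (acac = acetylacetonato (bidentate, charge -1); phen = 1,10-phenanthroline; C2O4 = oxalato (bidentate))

Ligands: 1 acetylacetonato (acac, -1), 1 1,10-phenanthroline (phen, neutral), 1 oxalato (C2O4, -2). Ligand charge sum = -3.
With Ir in oxidation state +3, the complex ion is [Ir...].

[Ir(acac)(C2O4)(phen)]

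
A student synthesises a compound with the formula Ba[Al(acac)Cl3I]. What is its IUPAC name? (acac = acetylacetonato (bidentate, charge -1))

barium (acetylacetonato)trichloroiodoaluminate(III)

The 1 barium counter-ion carries a total charge of +2, so each complex ion is 2−.
Ligand charges: 1×iodo (-1 each), 1×acetylacetonato (-1 each), 3×chloro (-1 each); total -5. So Al + (-5) = 2−, giving Al = +3.
Ligands are named alphabetically: acetylacetonato before chloro before iodo.
The complex ion is anionic, so aluminium takes the -ate form aluminate(III).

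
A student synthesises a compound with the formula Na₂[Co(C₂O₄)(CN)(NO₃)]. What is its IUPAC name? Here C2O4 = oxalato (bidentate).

sodium cyanonitratooxalatocobaltate(II)

The 2 sodium counter-ions carry a total charge of +2, so each complex ion is 2−.
Ligand charges: 1×oxalato (-2 each), 1×cyano (-1 each), 1×nitrato (-1 each); total -4. So Co + (-4) = 2−, giving Co = +2.
Ligands are named alphabetically: cyano before nitrato before oxalato.
The complex ion is anionic, so cobalt takes the -ate form cobaltate(II).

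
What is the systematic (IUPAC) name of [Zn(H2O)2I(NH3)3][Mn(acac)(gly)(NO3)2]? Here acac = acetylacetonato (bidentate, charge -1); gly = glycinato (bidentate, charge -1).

triamminediaquaiodozinc(II) (acetylacetonato)(glycinato)dinitratomanganate(III)

Both ions are complex: the cation is named first with the plain metal name, the anion second with the -ate form; each ion's ligands are alphabetised independently.
Zinc is always +2 in its complexes; the cation's ligand charges sum to -1, so the complex cation is 1+.
A 1:1 salt means the anion carries the equal and opposite charge, 1−.
Anion: ligand charges sum to -4; for the ion to be 1−, Mn = +3.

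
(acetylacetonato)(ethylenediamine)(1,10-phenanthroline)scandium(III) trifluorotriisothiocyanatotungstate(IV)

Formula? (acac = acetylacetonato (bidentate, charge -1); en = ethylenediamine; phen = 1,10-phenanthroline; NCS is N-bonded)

Cation [Sc…]: ligand charges -1, Sc(III) ⇒ ion charge 2+.
Anion [W…]: ligand charges -6, W(IV) ⇒ ion charge 2−.
One 2+ cation balances one 2− anion.

[Sc(acac)(en)(phen)][WF3(NCS)3]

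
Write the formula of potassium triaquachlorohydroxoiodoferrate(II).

K[FeCl(H2O)3I(OH)]

Ligands: 1 iodo (I, -1), 1 hydroxo (OH, -1), 3 aqua (H2O, neutral), 1 chloro (Cl, -1). Ligand charge sum = -3.
With Fe in oxidation state +2, the complex ion is [Fe...]^1−.
Charge balance with potassium (+1) requires 1 complex ion per 1 potassium.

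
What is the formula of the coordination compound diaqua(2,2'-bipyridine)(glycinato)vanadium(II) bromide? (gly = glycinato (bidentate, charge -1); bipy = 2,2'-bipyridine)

[V(bipy)(gly)(H2O)2]Br

Ligands: 2 aqua (H2O, neutral), 1 glycinato (gly, -1), 1 2,2'-bipyridine (bipy, neutral). Ligand charge sum = -1.
With V in oxidation state +2, the complex ion is [V...]^1+.
Charge balance with bromide (-1) requires 1 complex ion per 1 bromide.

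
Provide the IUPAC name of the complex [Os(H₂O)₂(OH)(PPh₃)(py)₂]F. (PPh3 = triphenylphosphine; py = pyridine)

The 1 fluoride counter-ion carries a total charge of -1, so each complex ion is 1+.
Ligand charges: 1×hydroxo (-1 each), 1×triphenylphosphine (neutral), 2×pyridine (neutral), 2×aqua (neutral); total -1. So Os + (-1) = 1+, giving Os = +2.
Ligands are named alphabetically: aqua before hydroxo before pyridine before triphenylphosphine.

diaquahydroxobis(pyridine)(triphenylphosphine)osmium(II) fluoride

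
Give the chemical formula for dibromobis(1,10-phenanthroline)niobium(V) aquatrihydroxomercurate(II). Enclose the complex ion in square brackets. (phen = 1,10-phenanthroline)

Cation [Nb…]: ligand charges -2, Nb(V) ⇒ ion charge 3+.
Anion [Hg…]: ligand charges -3, Hg(II) ⇒ ion charge 1−.
One 3+ cation requires 3 of the 1− anion.

[NbBr2(phen)2][Hg(H2O)(OH)3]3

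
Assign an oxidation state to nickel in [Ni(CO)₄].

0

No counter-ion: the bracketed complex is neutral.
Ligand charges: 4×CO neutral; sum 0.
Ni + (0) = 0 ⇒ Ni is 0.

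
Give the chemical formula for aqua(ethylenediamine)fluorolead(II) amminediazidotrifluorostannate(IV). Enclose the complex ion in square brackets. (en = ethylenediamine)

[Pb(en)F(H2O)][SnF3(N3)2(NH3)]

Cation [Pb…]: ligand charges -1, Pb(II) ⇒ ion charge 1+.
Anion [Sn…]: ligand charges -5, Sn(IV) ⇒ ion charge 1−.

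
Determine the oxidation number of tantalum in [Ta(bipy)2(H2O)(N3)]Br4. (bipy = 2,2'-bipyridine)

4 bromide outside the brackets (-1 each) → the complex ion is 4+.
Ligand charges: 2×bipy neutral; 1×N3 = -1; 1×H2O neutral; sum -1.
Ta + (-1) = 4+ ⇒ Ta is +5.

+5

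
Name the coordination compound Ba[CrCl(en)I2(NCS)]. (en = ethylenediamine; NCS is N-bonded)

The 1 barium counter-ion carries a total charge of +2, so each complex ion is 2−.
Ligand charges: 1×ethylenediamine (neutral), 2×iodo (-1 each), 1×isothiocyanato (-1 each), 1×chloro (-1 each); total -4. So Cr + (-4) = 2−, giving Cr = +2.
The complex ion is anionic, so chromium takes the -ate form chromate(II).

barium chloro(ethylenediamine)diiodoisothiocyanatochromate(II)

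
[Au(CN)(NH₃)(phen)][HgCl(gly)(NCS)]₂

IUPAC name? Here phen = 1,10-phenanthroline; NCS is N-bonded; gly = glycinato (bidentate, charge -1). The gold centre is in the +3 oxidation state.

Both ions are complex: the cation is named first with the plain metal name, the anion second with the -ate form; each ion's ligands are alphabetised independently.
Au is given as +3; the cation's ligand charges sum to -1, so the complex cation is 2+.
With 2 anions per cation, each anion must be 2/2 = 1−.
Anion: ligand charges sum to -3; for the ion to be 1−, Hg = +2.

amminecyano(1,10-phenanthroline)gold(III) chloro(glycinato)isothiocyanatomercurate(II)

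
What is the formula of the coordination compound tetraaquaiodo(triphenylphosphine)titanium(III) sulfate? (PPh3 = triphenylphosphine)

[Ti(H2O)4I(PPh3)]SO4

Ligands: 1 triphenylphosphine (PPh3, neutral), 1 iodo (I, -1), 4 aqua (H2O, neutral). Ligand charge sum = -1.
Charge balance with sulfate (-2) requires 1 complex ion per 1 sulfate.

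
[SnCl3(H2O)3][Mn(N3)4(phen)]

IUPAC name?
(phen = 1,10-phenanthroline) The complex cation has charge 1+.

Both ions are complex: the cation is named first with the plain metal name, the anion second with the -ate form; each ion's ligands are alphabetised independently.
The complex cation is given as 1+; its ligand charges sum to -3, so Sn = +4.
A 1:1 salt means the anion carries the equal and opposite charge, 1−.
Anion: ligand charges sum to -4; for the ion to be 1−, Mn = +3.

triaquatrichlorotin(IV) tetraazido(1,10-phenanthroline)manganate(III)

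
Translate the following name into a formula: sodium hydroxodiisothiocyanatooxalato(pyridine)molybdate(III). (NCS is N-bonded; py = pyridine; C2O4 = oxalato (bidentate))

Ligands: 2 isothiocyanato (NCS, -1), 1 hydroxo (OH, -1), 1 pyridine (py, neutral), 1 oxalato (C2O4, -2). Ligand charge sum = -5.
Charge balance with sodium (+1) requires 1 complex ion per 2 sodium.

Na2[Mo(C2O4)(NCS)2(OH)(py)]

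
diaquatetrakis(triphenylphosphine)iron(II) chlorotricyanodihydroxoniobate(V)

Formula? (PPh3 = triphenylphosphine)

Cation [Fe…]: ligand charges 0, Fe(II) ⇒ ion charge 2+.
Anion [Nb…]: ligand charges -6, Nb(V) ⇒ ion charge 1−.

[Fe(H2O)2(PPh3)4][NbCl(CN)3(OH)2]2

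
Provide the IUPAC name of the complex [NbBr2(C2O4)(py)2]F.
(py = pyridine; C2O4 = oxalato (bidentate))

dibromooxalatobis(pyridine)niobium(V) fluoride

The 1 fluoride counter-ion carries a total charge of -1, so each complex ion is 1+.
Ligand charges: 2×bromo (-1 each), 2×pyridine (neutral), 1×oxalato (-2 each); total -4. So Nb + (-4) = 1+, giving Nb = +5.
Ligands are named alphabetically: bromo before oxalato before pyridine.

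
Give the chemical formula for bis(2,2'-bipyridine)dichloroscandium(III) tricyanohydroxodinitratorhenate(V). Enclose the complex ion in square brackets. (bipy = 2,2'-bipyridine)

Cation [Sc…]: ligand charges -2, Sc(III) ⇒ ion charge 1+.
Anion [Re…]: ligand charges -6, Re(V) ⇒ ion charge 1−.

[Sc(bipy)2Cl2][Re(CN)3(NO3)2(OH)]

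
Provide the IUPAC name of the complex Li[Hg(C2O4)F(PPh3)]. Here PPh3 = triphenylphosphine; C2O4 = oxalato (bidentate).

lithium fluorooxalato(triphenylphosphine)mercurate(II)

The 1 lithium counter-ion carries a total charge of +1, so each complex ion is 1−.
Ligand charges: 1×triphenylphosphine (neutral), 1×fluoro (-1 each), 1×oxalato (-2 each); total -3. So Hg + (-3) = 1−, giving Hg = +2.
Ligands are named alphabetically: fluoro before oxalato before triphenylphosphine.
The complex ion is anionic, so mercury takes the -ate form mercurate(II).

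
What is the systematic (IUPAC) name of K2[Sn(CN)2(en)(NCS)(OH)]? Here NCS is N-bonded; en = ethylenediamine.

The 2 potassium counter-ions carry a total charge of +2, so each complex ion is 2−.
Ligand charges: 1×isothiocyanato (-1 each), 1×hydroxo (-1 each), 2×cyano (-1 each), 1×ethylenediamine (neutral); total -4. So Sn + (-4) = 2−, giving Sn = +2.
Ligands are named alphabetically: cyano before ethylenediamine before hydroxo before isothiocyanato.
The complex ion is anionic, so tin takes the -ate form stannate(II).

potassium dicyano(ethylenediamine)hydroxoisothiocyanatostannate(II)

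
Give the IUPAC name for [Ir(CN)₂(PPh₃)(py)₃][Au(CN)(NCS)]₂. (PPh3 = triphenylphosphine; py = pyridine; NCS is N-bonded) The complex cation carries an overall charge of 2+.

dicyanotris(pyridine)(triphenylphosphine)iridium(IV) cyanoisothiocyanatoaurate(I)

Both ions are complex: the cation is named first with the plain metal name, the anion second with the -ate form; each ion's ligands are alphabetised independently.
The complex cation is given as 2+; its ligand charges sum to -2, so Ir = +4.
With 2 anions per cation, each anion must be 2/2 = 1−.
Anion: ligand charges sum to -2; for the ion to be 1−, Au = +1.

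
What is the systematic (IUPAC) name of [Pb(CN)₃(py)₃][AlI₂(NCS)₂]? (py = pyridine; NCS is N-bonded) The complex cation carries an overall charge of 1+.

Both ions are complex: the cation is named first with the plain metal name, the anion second with the -ate form; each ion's ligands are alphabetised independently.
The complex cation is given as 1+; its ligand charges sum to -3, so Pb = +4.
A 1:1 salt means the anion carries the equal and opposite charge, 1−.
Anion: ligand charges sum to -4; for the ion to be 1−, Al = +3.

tricyanotris(pyridine)lead(IV) diiododiisothiocyanatoaluminate(III)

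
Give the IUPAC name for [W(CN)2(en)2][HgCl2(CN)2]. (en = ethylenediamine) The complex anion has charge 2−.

dicyanobis(ethylenediamine)tungsten(IV) dichlorodicyanomercurate(II)

The complex anion is given as 2−; its ligand charges sum to -4, so Hg = +2.
A 1:1 salt means the cation carries the equal and opposite charge, 2+.
Cation: ligand charges sum to -2; for the ion to be 2+, W = +4.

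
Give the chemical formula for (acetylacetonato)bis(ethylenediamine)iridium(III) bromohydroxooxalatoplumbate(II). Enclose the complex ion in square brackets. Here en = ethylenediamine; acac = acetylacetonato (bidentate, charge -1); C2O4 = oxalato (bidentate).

Cation [Ir…]: ligand charges -1, Ir(III) ⇒ ion charge 2+.
Anion [Pb…]: ligand charges -4, Pb(II) ⇒ ion charge 2−.
One 2+ cation balances one 2− anion.

[Ir(acac)(en)2][PbBr(C2O4)(OH)]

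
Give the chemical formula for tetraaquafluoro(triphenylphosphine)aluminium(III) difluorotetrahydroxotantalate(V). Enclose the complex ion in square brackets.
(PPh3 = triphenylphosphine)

Cation [Al…]: ligand charges -1, Al(III) ⇒ ion charge 2+.
Anion [Ta…]: ligand charges -6, Ta(V) ⇒ ion charge 1−.

[AlF(H2O)4(PPh3)][TaF2(OH)4]2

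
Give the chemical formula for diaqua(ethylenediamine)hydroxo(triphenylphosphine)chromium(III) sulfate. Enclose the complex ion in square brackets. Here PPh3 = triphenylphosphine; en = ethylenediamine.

Ligands: 2 aqua (H2O, neutral), 1 triphenylphosphine (PPh3, neutral), 1 hydroxo (OH, -1), 1 ethylenediamine (en, neutral). Ligand charge sum = -1.
With Cr in oxidation state +3, the complex ion is [Cr...]^2+.
Charge balance with sulfate (-2) requires 1 complex ion per 1 sulfate.

[Cr(en)(H2O)2(OH)(PPh3)]SO4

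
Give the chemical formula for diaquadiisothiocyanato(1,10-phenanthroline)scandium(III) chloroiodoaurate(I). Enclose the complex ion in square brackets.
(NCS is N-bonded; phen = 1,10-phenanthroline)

[Sc(H2O)2(NCS)2(phen)][AuClI]

Cation [Sc…]: ligand charges -2, Sc(III) ⇒ ion charge 1+.
Anion [Au…]: ligand charges -2, Au(I) ⇒ ion charge 1−.
One 1+ cation balances one 1− anion.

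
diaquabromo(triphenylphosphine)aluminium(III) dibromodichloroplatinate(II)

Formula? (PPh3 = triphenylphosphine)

Cation [Al…]: ligand charges -1, Al(III) ⇒ ion charge 2+.
Anion [Pt…]: ligand charges -4, Pt(II) ⇒ ion charge 2−.
One 2+ cation balances one 2− anion.

[AlBr(H2O)2(PPh3)][PtBr2Cl2]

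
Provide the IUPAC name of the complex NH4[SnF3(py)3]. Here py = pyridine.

ammonium trifluorotris(pyridine)stannate(II)

The 1 ammonium counter-ion carries a total charge of +1, so each complex ion is 1−.
Ligand charges: 3×fluoro (-1 each), 3×pyridine (neutral); total -3. So Sn + (-3) = 1−, giving Sn = +2.
Ligands are named alphabetically: fluoro before pyridine.
The complex ion is anionic, so tin takes the -ate form stannate(II).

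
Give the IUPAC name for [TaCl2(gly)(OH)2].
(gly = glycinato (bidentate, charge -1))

There is no counter-ion, so the complex is neutral overall.
Ligand charges: 2×chloro (-1 each), 1×glycinato (-1 each), 2×hydroxo (-1 each); total -5. So Ta + (-5) = 0, giving Ta = +5.
Ligands are named alphabetically: chloro before glycinato before hydroxo.

dichloro(glycinato)dihydroxotantalum(V)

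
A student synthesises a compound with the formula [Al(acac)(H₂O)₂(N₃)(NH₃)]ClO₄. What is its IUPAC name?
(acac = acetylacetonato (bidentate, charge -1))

The 1 perchlorate counter-ion carries a total charge of -1, so each complex ion is 1+.
Ligand charges: 1×ammine (neutral), 1×azido (-1 each), 1×acetylacetonato (-1 each), 2×aqua (neutral); total -2. So Al + (-2) = 1+, giving Al = +3.
Ligands are named alphabetically: acetylacetonato before ammine before aqua before azido.

(acetylacetonato)amminediaquaazidoaluminium(III) perchlorate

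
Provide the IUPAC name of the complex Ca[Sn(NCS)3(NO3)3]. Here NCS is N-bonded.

The 1 calcium counter-ion carries a total charge of +2, so each complex ion is 2−.
Ligand charges: 3×nitrato (-1 each), 3×isothiocyanato (-1 each); total -6. So Sn + (-6) = 2−, giving Sn = +4.
The complex ion is anionic, so tin takes the -ate form stannate(IV).

calcium triisothiocyanatotrinitratostannate(IV)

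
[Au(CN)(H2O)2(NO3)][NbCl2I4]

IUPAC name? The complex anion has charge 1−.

Both ions are complex: the cation is named first with the plain metal name, the anion second with the -ate form; each ion's ligands are alphabetised independently.
The complex anion is given as 1−; its ligand charges sum to -6, so Nb = +5.
A 1:1 salt means the cation carries the equal and opposite charge, 1+.
Cation: ligand charges sum to -2; for the ion to be 1+, Au = +3.

diaquacyanonitratogold(III) dichlorotetraiodoniobate(V)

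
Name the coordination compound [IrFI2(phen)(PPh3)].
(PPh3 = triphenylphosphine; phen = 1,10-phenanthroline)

fluorodiiodo(1,10-phenanthroline)(triphenylphosphine)iridium(III)

There is no counter-ion, so the complex is neutral overall.
Ligand charges: 1×triphenylphosphine (neutral), 1×1,10-phenanthroline (neutral), 2×iodo (-1 each), 1×fluoro (-1 each); total -3. So Ir + (-3) = 0, giving Ir = +3.
Ligands are named alphabetically: fluoro before iodo before phenanthroline before triphenylphosphine.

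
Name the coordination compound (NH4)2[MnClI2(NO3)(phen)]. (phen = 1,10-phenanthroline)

ammonium chlorodiiodonitrato(1,10-phenanthroline)manganate(II)

The 2 ammonium counter-ions carry a total charge of +2, so each complex ion is 2−.
Ligand charges: 1×chloro (-1 each), 1×nitrato (-1 each), 2×iodo (-1 each), 1×1,10-phenanthroline (neutral); total -4. So Mn + (-4) = 2−, giving Mn = +2.
Ligands are named alphabetically: chloro before iodo before nitrato before phenanthroline.
The complex ion is anionic, so manganese takes the -ate form manganate(II).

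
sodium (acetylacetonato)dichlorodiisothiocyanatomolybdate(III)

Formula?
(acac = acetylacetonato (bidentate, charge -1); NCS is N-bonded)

Na2[Mo(acac)Cl2(NCS)2]

Ligands: 2 chloro (Cl, -1), 1 acetylacetonato (acac, -1), 2 isothiocyanato (NCS, -1). Ligand charge sum = -5.
With Mo in oxidation state +3, the complex ion is [Mo...]^2−.
Charge balance with sodium (+1) requires 1 complex ion per 2 sodium.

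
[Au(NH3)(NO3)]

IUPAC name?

amminenitratogold(I)

There is no counter-ion, so the complex is neutral overall.
Ligand charges: 1×ammine (neutral), 1×nitrato (-1 each); total -1. So Au + (-1) = 0, giving Au = +1.
Ligands are named alphabetically: ammine before nitrato.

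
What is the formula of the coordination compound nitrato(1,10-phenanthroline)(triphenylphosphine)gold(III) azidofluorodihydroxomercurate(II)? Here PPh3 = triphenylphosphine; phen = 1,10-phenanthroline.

Cation [Au…]: ligand charges -1, Au(III) ⇒ ion charge 2+.
Anion [Hg…]: ligand charges -4, Hg(II) ⇒ ion charge 2−.
One 2+ cation balances one 2− anion.

[Au(NO3)(phen)(PPh3)][HgF(N3)(OH)2]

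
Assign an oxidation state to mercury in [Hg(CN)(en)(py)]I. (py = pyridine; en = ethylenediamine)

+2

1 iodide outside the brackets (-1 each) → the complex ion is 1+.
Ligand charges: 1×py neutral; 1×CN = -1; 1×en neutral; sum -1.
Hg + (-1) = 1+ ⇒ Hg is +2.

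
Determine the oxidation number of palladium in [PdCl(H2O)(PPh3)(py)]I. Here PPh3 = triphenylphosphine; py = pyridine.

+2

1 iodide outside the brackets (-1 each) → the complex ion is 1+.
Ligand charges: 1×PPh3 neutral; 1×Cl = -1; 1×py neutral; 1×H2O neutral; sum -1.
Pd + (-1) = 1+ ⇒ Pd is +2.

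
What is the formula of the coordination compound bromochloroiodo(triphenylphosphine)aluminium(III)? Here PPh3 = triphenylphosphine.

[AlBrClI(PPh3)]

Ligands: 1 triphenylphosphine (PPh3, neutral), 1 chloro (Cl, -1), 1 bromo (Br, -1), 1 iodo (I, -1). Ligand charge sum = -3.
With Al in oxidation state +3, the complex ion is [Al...].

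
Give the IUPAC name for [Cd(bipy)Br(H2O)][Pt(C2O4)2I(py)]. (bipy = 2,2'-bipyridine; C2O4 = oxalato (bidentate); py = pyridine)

aqua(2,2'-bipyridine)bromocadmium(II) iododioxalato(pyridine)platinate(IV)

Both ions are complex: the cation is named first with the plain metal name, the anion second with the -ate form; each ion's ligands are alphabetised independently.
Cadmium is always +2 in its complexes; the cation's ligand charges sum to -1, so the complex cation is 1+.
A 1:1 salt means the anion carries the equal and opposite charge, 1−.
Anion: ligand charges sum to -5; for the ion to be 1−, Pt = +4.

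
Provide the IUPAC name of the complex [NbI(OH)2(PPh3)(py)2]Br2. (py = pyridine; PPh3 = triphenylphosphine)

dihydroxoiodobis(pyridine)(triphenylphosphine)niobium(V) bromide

The 2 bromide counter-ions carry a total charge of -2, so each complex ion is 2+.
Ligand charges: 2×pyridine (neutral), 2×hydroxo (-1 each), 1×triphenylphosphine (neutral), 1×iodo (-1 each); total -3. So Nb + (-3) = 2+, giving Nb = +5.
Ligands are named alphabetically: hydroxo before iodo before pyridine before triphenylphosphine.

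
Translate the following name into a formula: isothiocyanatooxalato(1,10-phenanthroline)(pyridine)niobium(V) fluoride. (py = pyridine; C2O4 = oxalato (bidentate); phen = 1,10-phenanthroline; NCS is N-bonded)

[Nb(C2O4)(NCS)(phen)(py)]F2

Ligands: 1 pyridine (py, neutral), 1 oxalato (C2O4, -2), 1 1,10-phenanthroline (phen, neutral), 1 isothiocyanato (NCS, -1). Ligand charge sum = -3.
With Nb in oxidation state +5, the complex ion is [Nb...]^2+.
Charge balance with fluoride (-1) requires 1 complex ion per 2 fluoride.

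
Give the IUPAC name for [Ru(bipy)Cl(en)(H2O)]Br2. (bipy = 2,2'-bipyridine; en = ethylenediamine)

aqua(2,2'-bipyridine)chloro(ethylenediamine)ruthenium(III) bromide

The 2 bromide counter-ions carry a total charge of -2, so each complex ion is 2+.
Ligand charges: 1×aqua (neutral), 1×2,2'-bipyridine (neutral), 1×chloro (-1 each), 1×ethylenediamine (neutral); total -1. So Ru + (-1) = 2+, giving Ru = +3.
Ligands are named alphabetically: aqua before bipyridine before chloro before ethylenediamine.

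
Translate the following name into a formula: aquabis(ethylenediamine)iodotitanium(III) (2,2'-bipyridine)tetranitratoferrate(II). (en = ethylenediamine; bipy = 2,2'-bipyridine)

Cation [Ti…]: ligand charges -1, Ti(III) ⇒ ion charge 2+.
Anion [Fe…]: ligand charges -4, Fe(II) ⇒ ion charge 2−.
One 2+ cation balances one 2− anion.

[Ti(en)2(H2O)I][Fe(bipy)(NO3)4]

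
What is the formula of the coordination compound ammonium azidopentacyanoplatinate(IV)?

(NH4)2[Pt(CN)5(N3)]

Ligands: 5 cyano (CN, -1), 1 azido (N3, -1). Ligand charge sum = -6.
With Pt in oxidation state +4, the complex ion is [Pt...]^2−.
Charge balance with ammonium (+1) requires 1 complex ion per 2 ammonium.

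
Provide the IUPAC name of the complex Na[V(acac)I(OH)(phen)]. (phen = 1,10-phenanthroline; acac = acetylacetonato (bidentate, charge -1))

The 1 sodium counter-ion carries a total charge of +1, so each complex ion is 1−.
Ligand charges: 1×1,10-phenanthroline (neutral), 1×hydroxo (-1 each), 1×acetylacetonato (-1 each), 1×iodo (-1 each); total -3. So V + (-3) = 1−, giving V = +2.
Ligands are named alphabetically: acetylacetonato before hydroxo before iodo before phenanthroline.
The complex ion is anionic, so vanadium takes the -ate form vanadate(II).

sodium (acetylacetonato)hydroxoiodo(1,10-phenanthroline)vanadate(II)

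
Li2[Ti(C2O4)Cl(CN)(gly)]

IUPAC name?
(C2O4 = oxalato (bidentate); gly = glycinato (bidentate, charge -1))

lithium chlorocyano(glycinato)oxalatotitanate(III)

The 2 lithium counter-ions carry a total charge of +2, so each complex ion is 2−.
Ligand charges: 1×cyano (-1 each), 1×chloro (-1 each), 1×oxalato (-2 each), 1×glycinato (-1 each); total -5. So Ti + (-5) = 2−, giving Ti = +3.
The complex ion is anionic, so titanium takes the -ate form titanate(III).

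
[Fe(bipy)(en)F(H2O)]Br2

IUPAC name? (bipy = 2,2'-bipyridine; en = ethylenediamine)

aqua(2,2'-bipyridine)(ethylenediamine)fluoroiron(III) bromide

The 2 bromide counter-ions carry a total charge of -2, so each complex ion is 2+.
Ligand charges: 1×aqua (neutral), 1×fluoro (-1 each), 1×2,2'-bipyridine (neutral), 1×ethylenediamine (neutral); total -1. So Fe + (-1) = 2+, giving Fe = +3.
Ligands are named alphabetically: aqua before bipyridine before ethylenediamine before fluoro.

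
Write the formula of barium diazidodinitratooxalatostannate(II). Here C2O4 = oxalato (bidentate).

Ligands: 2 nitrato (NO3, -1), 1 oxalato (C2O4, -2), 2 azido (N3, -1). Ligand charge sum = -6.
Charge balance with barium (+2) requires 1 complex ion per 2 barium.

Ba2[Sn(C2O4)(N3)2(NO3)2]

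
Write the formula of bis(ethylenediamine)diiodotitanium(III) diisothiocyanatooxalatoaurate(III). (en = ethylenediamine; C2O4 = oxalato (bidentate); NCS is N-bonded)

Cation [Ti…]: ligand charges -2, Ti(III) ⇒ ion charge 1+.
Anion [Au…]: ligand charges -4, Au(III) ⇒ ion charge 1−.
One 1+ cation balances one 1− anion.

[Ti(en)2I2][Au(C2O4)(NCS)2]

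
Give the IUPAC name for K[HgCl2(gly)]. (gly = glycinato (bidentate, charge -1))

The 1 potassium counter-ion carries a total charge of +1, so each complex ion is 1−.
Ligand charges: 1×glycinato (-1 each), 2×chloro (-1 each); total -3. So Hg + (-3) = 1−, giving Hg = +2.
Ligands are named alphabetically: chloro before glycinato.
The complex ion is anionic, so mercury takes the -ate form mercurate(II).

potassium dichloro(glycinato)mercurate(II)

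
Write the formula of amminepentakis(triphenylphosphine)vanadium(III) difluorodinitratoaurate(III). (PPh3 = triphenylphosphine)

[V(NH3)(PPh3)5][AuF2(NO3)2]3

Cation [V…]: ligand charges 0, V(III) ⇒ ion charge 3+.
Anion [Au…]: ligand charges -4, Au(III) ⇒ ion charge 1−.
One 3+ cation requires 3 of the 1− anion.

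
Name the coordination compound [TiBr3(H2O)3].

There is no counter-ion, so the complex is neutral overall.
Ligand charges: 3×aqua (neutral), 3×bromo (-1 each); total -3. So Ti + (-3) = 0, giving Ti = +3.
Ligands are named alphabetically: aqua before bromo.

triaquatribromotitanium(III)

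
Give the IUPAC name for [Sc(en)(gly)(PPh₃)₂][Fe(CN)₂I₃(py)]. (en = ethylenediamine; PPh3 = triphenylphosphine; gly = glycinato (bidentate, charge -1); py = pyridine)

Both ions are complex: the cation is named first with the plain metal name, the anion second with the -ate form; each ion's ligands are alphabetised independently.
Scandium is always +3 in its complexes; the cation's ligand charges sum to -1, so the complex cation is 2+.
A 1:1 salt means the anion carries the equal and opposite charge, 2−.
Anion: ligand charges sum to -5; for the ion to be 2−, Fe = +3.

(ethylenediamine)(glycinato)bis(triphenylphosphine)scandium(III) dicyanotriiodo(pyridine)ferrate(III)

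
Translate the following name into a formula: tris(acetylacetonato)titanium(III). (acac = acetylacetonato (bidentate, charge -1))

[Ti(acac)3]

Ligands: 3 acetylacetonato (acac, -1). Ligand charge sum = -3.
With Ti in oxidation state +3, the complex ion is [Ti...].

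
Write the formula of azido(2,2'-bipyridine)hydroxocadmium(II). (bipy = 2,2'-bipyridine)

Ligands: 1 2,2'-bipyridine (bipy, neutral), 1 hydroxo (OH, -1), 1 azido (N3, -1). Ligand charge sum = -2.
With Cd in oxidation state +2, the complex ion is [Cd...].

[Cd(bipy)(N3)(OH)]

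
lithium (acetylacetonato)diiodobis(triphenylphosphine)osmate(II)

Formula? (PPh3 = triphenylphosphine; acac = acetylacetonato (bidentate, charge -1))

Li[Os(acac)I2(PPh3)2]

Ligands: 2 triphenylphosphine (PPh3, neutral), 2 iodo (I, -1), 1 acetylacetonato (acac, -1). Ligand charge sum = -3.
Charge balance with lithium (+1) requires 1 complex ion per 1 lithium.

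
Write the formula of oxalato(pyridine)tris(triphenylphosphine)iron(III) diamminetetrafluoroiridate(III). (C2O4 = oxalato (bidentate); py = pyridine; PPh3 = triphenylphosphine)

Cation [Fe…]: ligand charges -2, Fe(III) ⇒ ion charge 1+.
Anion [Ir…]: ligand charges -4, Ir(III) ⇒ ion charge 1−.
One 1+ cation balances one 1− anion.

[Fe(C2O4)(PPh3)3(py)][IrF4(NH3)2]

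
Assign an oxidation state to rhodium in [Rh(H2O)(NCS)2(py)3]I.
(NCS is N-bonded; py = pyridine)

+3

1 iodide outside the brackets (-1 each) → the complex ion is 1+.
Ligand charges: 2×NCS = -2; 3×py neutral; 1×H2O neutral; sum -2.
Rh + (-2) = 1+ ⇒ Rh is +3.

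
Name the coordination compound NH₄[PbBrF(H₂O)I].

ammonium aquabromofluoroiodoplumbate(II)

The 1 ammonium counter-ion carries a total charge of +1, so each complex ion is 1−.
Ligand charges: 1×fluoro (-1 each), 1×iodo (-1 each), 1×bromo (-1 each), 1×aqua (neutral); total -3. So Pb + (-3) = 1−, giving Pb = +2.
The complex ion is anionic, so lead takes the -ate form plumbate(II).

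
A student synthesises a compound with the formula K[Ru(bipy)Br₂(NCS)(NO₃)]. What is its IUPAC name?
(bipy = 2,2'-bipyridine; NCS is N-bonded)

potassium (2,2'-bipyridine)dibromoisothiocyanatonitratoruthenate(III)

The 1 potassium counter-ion carries a total charge of +1, so each complex ion is 1−.
Ligand charges: 1×2,2'-bipyridine (neutral), 1×nitrato (-1 each), 2×bromo (-1 each), 1×isothiocyanato (-1 each); total -4. So Ru + (-4) = 1−, giving Ru = +3.
Ligands are named alphabetically: bipyridine before bromo before isothiocyanato before nitrato.
The complex ion is anionic, so ruthenium takes the -ate form ruthenate(III).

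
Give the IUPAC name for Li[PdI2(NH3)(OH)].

lithium amminehydroxodiiodopalladate(II)

The 1 lithium counter-ion carries a total charge of +1, so each complex ion is 1−.
Ligand charges: 1×ammine (neutral), 1×hydroxo (-1 each), 2×iodo (-1 each); total -3. So Pd + (-3) = 1−, giving Pd = +2.
Ligands are named alphabetically: ammine before hydroxo before iodo.
The complex ion is anionic, so palladium takes the -ate form palladate(II).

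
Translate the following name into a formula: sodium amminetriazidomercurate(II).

Na[Hg(N3)3(NH3)]

Ligands: 3 azido (N3, -1), 1 ammine (NH3, neutral). Ligand charge sum = -3.
With Hg in oxidation state +2, the complex ion is [Hg...]^1−.
Charge balance with sodium (+1) requires 1 complex ion per 1 sodium.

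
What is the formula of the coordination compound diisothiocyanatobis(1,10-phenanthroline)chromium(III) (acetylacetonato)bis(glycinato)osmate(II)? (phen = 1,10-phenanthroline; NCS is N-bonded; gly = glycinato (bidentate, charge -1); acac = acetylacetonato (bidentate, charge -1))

[Cr(NCS)2(phen)2][Os(acac)(gly)2]

Cation [Cr…]: ligand charges -2, Cr(III) ⇒ ion charge 1+.
Anion [Os…]: ligand charges -3, Os(II) ⇒ ion charge 1−.
One 1+ cation balances one 1− anion.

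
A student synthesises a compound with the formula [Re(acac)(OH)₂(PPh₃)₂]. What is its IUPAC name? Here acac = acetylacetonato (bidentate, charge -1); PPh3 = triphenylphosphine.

(acetylacetonato)dihydroxobis(triphenylphosphine)rhenium(III)

There is no counter-ion, so the complex is neutral overall.
Ligand charges: 2×hydroxo (-1 each), 1×acetylacetonato (-1 each), 2×triphenylphosphine (neutral); total -3. So Re + (-3) = 0, giving Re = +3.
Ligands are named alphabetically: acetylacetonato before hydroxo before triphenylphosphine.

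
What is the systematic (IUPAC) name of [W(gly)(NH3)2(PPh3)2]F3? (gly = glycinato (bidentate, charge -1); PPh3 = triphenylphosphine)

The 3 fluoride counter-ions carry a total charge of -3, so each complex ion is 3+.
Ligand charges: 1×glycinato (-1 each), 2×ammine (neutral), 2×triphenylphosphine (neutral); total -1. So W + (-1) = 3+, giving W = +4.
Ligands are named alphabetically: ammine before glycinato before triphenylphosphine.

diammine(glycinato)bis(triphenylphosphine)tungsten(IV) fluoride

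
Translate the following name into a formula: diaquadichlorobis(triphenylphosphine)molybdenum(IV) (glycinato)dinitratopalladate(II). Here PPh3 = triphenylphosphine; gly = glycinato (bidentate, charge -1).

Cation [Mo…]: ligand charges -2, Mo(IV) ⇒ ion charge 2+.
Anion [Pd…]: ligand charges -3, Pd(II) ⇒ ion charge 1−.

[MoCl2(H2O)2(PPh3)2][Pd(gly)(NO3)2]2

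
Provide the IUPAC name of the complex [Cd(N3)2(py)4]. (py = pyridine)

diazidotetrakis(pyridine)cadmium(II)

There is no counter-ion, so the complex is neutral overall.
Ligand charges: 4×pyridine (neutral), 2×azido (-1 each); total -2. So Cd + (-2) = 0, giving Cd = +2.
Ligands are named alphabetically: azido before pyridine.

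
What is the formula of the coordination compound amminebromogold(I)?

Ligands: 1 ammine (NH3, neutral), 1 bromo (Br, -1). Ligand charge sum = -1.
With Au in oxidation state +1, the complex ion is [Au...].

[AuBr(NH3)]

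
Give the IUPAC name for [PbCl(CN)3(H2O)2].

There is no counter-ion, so the complex is neutral overall.
Ligand charges: 2×aqua (neutral), 3×cyano (-1 each), 1×chloro (-1 each); total -4. So Pb + (-4) = 0, giving Pb = +4.
Ligands are named alphabetically: aqua before chloro before cyano.

diaquachlorotricyanolead(IV)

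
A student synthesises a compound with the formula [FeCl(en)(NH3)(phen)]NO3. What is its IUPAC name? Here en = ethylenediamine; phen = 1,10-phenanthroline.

amminechloro(ethylenediamine)(1,10-phenanthroline)iron(II) nitrate

The 1 nitrate counter-ion carries a total charge of -1, so each complex ion is 1+.
Ligand charges: 1×chloro (-1 each), 1×ethylenediamine (neutral), 1×ammine (neutral), 1×1,10-phenanthroline (neutral); total -1. So Fe + (-1) = 1+, giving Fe = +2.
Ligands are named alphabetically: ammine before chloro before ethylenediamine before phenanthroline.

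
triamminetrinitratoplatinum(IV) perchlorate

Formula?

[Pt(NH3)3(NO3)3]ClO4

Ligands: 3 ammine (NH3, neutral), 3 nitrato (NO3, -1). Ligand charge sum = -3.
Charge balance with perchlorate (-1) requires 1 complex ion per 1 perchlorate.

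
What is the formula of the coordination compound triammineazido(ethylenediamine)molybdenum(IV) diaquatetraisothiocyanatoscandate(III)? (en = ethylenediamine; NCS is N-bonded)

[Mo(en)(N3)(NH3)3][Sc(H2O)2(NCS)4]3

Cation [Mo…]: ligand charges -1, Mo(IV) ⇒ ion charge 3+.
Anion [Sc…]: ligand charges -4, Sc(III) ⇒ ion charge 1−.
One 3+ cation requires 3 of the 1− anion.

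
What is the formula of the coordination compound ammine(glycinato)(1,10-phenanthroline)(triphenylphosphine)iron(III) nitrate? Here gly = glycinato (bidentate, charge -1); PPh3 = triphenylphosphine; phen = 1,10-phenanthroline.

[Fe(gly)(NH3)(phen)(PPh3)](NO3)2

Ligands: 1 glycinato (gly, -1), 1 ammine (NH3, neutral), 1 triphenylphosphine (PPh3, neutral), 1 1,10-phenanthroline (phen, neutral). Ligand charge sum = -1.
With Fe in oxidation state +3, the complex ion is [Fe...]^2+.
Charge balance with nitrate (-1) requires 1 complex ion per 2 nitrate.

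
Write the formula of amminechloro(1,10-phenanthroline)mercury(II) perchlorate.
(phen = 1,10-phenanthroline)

Ligands: 1 chloro (Cl, -1), 1 ammine (NH3, neutral), 1 1,10-phenanthroline (phen, neutral). Ligand charge sum = -1.
With Hg in oxidation state +2, the complex ion is [Hg...]^1+.
Charge balance with perchlorate (-1) requires 1 complex ion per 1 perchlorate.

[HgCl(NH3)(phen)]ClO4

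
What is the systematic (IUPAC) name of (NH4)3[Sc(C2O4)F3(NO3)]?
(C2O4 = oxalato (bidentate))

ammonium trifluoronitratooxalatoscandate(III)

The 3 ammonium counter-ions carry a total charge of +3, so each complex ion is 3−.
Ligand charges: 3×fluoro (-1 each), 1×oxalato (-2 each), 1×nitrato (-1 each); total -6. So Sc + (-6) = 3−, giving Sc = +3.
The complex ion is anionic, so scandium takes the -ate form scandate(III).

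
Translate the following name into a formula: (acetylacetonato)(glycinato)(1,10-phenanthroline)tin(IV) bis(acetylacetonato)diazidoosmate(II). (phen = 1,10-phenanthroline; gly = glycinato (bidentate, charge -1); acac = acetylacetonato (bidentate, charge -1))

Cation [Sn…]: ligand charges -2, Sn(IV) ⇒ ion charge 2+.
Anion [Os…]: ligand charges -4, Os(II) ⇒ ion charge 2−.
One 2+ cation balances one 2− anion.

[Sn(acac)(gly)(phen)][Os(acac)2(N3)2]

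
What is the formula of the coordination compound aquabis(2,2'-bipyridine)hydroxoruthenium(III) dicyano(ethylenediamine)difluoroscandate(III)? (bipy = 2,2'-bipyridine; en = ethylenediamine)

Cation [Ru…]: ligand charges -1, Ru(III) ⇒ ion charge 2+.
Anion [Sc…]: ligand charges -4, Sc(III) ⇒ ion charge 1−.
One 2+ cation requires 2 of the 1− anion.

[Ru(bipy)2(H2O)(OH)][Sc(CN)2(en)F2]2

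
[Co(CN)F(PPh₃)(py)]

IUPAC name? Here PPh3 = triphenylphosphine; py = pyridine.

cyanofluoro(pyridine)(triphenylphosphine)cobalt(II)

There is no counter-ion, so the complex is neutral overall.
Ligand charges: 1×triphenylphosphine (neutral), 1×cyano (-1 each), 1×fluoro (-1 each), 1×pyridine (neutral); total -2. So Co + (-2) = 0, giving Co = +2.
Ligands are named alphabetically: cyano before fluoro before pyridine before triphenylphosphine.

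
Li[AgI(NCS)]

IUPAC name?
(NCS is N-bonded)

The 1 lithium counter-ion carries a total charge of +1, so each complex ion is 1−.
Ligand charges: 1×isothiocyanato (-1 each), 1×iodo (-1 each); total -2. So Ag + (-2) = 1−, giving Ag = +1.
Ligands are named alphabetically: iodo before isothiocyanato.
The complex ion is anionic, so silver takes the -ate form argentate(I).

lithium iodoisothiocyanatoargentate(I)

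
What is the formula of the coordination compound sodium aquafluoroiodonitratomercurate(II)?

Na[HgF(H2O)I(NO3)]

Ligands: 1 iodo (I, -1), 1 fluoro (F, -1), 1 nitrato (NO3, -1), 1 aqua (H2O, neutral). Ligand charge sum = -3.
With Hg in oxidation state +2, the complex ion is [Hg...]^1−.
Charge balance with sodium (+1) requires 1 complex ion per 1 sodium.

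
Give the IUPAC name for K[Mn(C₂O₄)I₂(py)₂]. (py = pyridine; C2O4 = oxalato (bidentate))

potassium diiodooxalatobis(pyridine)manganate(III)

The 1 potassium counter-ion carries a total charge of +1, so each complex ion is 1−.
Ligand charges: 2×iodo (-1 each), 2×pyridine (neutral), 1×oxalato (-2 each); total -4. So Mn + (-4) = 1−, giving Mn = +3.
The complex ion is anionic, so manganese takes the -ate form manganate(III).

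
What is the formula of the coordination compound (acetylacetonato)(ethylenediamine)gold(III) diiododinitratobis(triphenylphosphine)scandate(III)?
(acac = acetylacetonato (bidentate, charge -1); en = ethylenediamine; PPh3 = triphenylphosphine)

[Au(acac)(en)][ScI2(NO3)2(PPh3)2]2

Cation [Au…]: ligand charges -1, Au(III) ⇒ ion charge 2+.
Anion [Sc…]: ligand charges -4, Sc(III) ⇒ ion charge 1−.
One 2+ cation requires 2 of the 1− anion.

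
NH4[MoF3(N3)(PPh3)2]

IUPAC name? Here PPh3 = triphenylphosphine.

ammonium azidotrifluorobis(triphenylphosphine)molybdate(III)

The 1 ammonium counter-ion carries a total charge of +1, so each complex ion is 1−.
Ligand charges: 3×fluoro (-1 each), 1×azido (-1 each), 2×triphenylphosphine (neutral); total -4. So Mo + (-4) = 1−, giving Mo = +3.
Ligands are named alphabetically: azido before fluoro before triphenylphosphine.
The complex ion is anionic, so molybdenum takes the -ate form molybdate(III).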